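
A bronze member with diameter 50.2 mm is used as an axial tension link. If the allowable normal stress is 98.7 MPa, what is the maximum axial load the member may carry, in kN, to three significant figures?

195 kN

A = 1979 mm².
P_max = σ_allow · A = 98.7 · 1979 = 195400 N = 195.4 kN.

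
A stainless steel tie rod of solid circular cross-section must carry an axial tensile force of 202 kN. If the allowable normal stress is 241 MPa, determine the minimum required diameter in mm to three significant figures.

Required area A ≥ P/σ_allow = 202000/241 = 838.2 mm².
For a solid circular section, d ≥ √(4A/π) = 32.67 mm.

32.7 mm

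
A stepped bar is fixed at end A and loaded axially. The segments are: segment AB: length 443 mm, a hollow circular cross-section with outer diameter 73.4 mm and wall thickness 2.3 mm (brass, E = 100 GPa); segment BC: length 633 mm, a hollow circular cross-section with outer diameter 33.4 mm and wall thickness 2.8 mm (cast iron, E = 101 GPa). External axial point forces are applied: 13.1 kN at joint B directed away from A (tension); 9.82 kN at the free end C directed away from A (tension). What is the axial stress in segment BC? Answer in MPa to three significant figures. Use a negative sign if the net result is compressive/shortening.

36.5 MPa

Internal axial forces (sectioning from the free end, tension +): N_BC = 9.82 kN, N_AB = 22.92 kN.
A_BC = 269.2 mm².
σ_BC = N_BC/A_BC = 9820/269.2 = 36.48 MPa.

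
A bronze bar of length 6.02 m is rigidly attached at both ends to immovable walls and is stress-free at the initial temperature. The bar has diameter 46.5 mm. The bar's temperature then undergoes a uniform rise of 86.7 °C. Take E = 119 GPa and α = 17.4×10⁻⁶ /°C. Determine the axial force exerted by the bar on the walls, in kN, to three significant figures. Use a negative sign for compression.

Free thermal expansion αLΔT = 17.4e-6 · 6020 · 86.7 = 9.082 mm.
The walls impose strain ε = −(9.082)/6020 = -1.5086e-03; σ = Eε = 119000 · -1.5086e-03 = -179.5 MPa.
Wall reaction R = σ·A = -179.5·1698 = -304900 N = -304.9 kN.

-305 kN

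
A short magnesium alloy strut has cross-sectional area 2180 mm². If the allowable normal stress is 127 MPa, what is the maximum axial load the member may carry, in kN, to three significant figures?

P_max = σ_allow · A = 127 · 2180 = 276900 N = 276.9 kN.

277 kN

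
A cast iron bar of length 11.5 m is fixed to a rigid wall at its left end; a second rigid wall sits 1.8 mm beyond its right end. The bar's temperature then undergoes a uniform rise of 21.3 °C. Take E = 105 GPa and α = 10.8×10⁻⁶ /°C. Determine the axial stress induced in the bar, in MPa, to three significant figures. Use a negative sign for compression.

-7.72 MPa

Free thermal expansion αLΔT = 10.8e-6 · 11500 · 21.3 = 2.645 mm.
The walls engage after the gap closes; constrained expansion = 2.645 − 1.8 = 0.8455 mm.
The walls impose strain ε = −(0.8455)/11500 = -7.3518e-05; σ = Eε = 105000 · -7.3518e-05 = -7.719 MPa.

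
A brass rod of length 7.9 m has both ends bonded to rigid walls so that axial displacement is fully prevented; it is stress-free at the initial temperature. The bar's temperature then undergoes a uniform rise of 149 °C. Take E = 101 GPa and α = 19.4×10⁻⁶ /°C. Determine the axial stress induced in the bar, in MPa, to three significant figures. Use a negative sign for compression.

Free thermal expansion αLΔT = 19.4e-6 · 7900 · 149 = 22.84 mm.
The walls impose strain ε = −(22.84)/7900 = -2.8906e-03; σ = Eε = 101000 · -2.8906e-03 = -292 MPa.

-292 MPa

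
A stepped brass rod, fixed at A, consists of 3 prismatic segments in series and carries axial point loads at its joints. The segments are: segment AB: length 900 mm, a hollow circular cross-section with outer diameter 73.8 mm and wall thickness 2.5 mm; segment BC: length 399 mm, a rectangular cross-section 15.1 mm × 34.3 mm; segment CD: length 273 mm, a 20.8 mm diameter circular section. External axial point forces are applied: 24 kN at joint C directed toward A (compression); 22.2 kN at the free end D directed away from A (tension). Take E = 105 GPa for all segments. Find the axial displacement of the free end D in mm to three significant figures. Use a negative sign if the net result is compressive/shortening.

0.129 mm

Internal axial forces (sectioning from the free end, tension +): N_CD = 22.2 kN, N_BC = -1.8 kN, N_AB = -1.8 kN.
A_AB = 560 mm².
A_BC = 517.9 mm².
A_CD = 339.8 mm².
δ_AB = -1800·900/(560·105000) = -0.02755 mm
δ_BC = -1800·399/(517.9·105000) = -0.01321 mm
δ_CD = 22200·273/(339.8·105000) = 0.1699 mm
δ = Σδ_i = 0.1291 mm.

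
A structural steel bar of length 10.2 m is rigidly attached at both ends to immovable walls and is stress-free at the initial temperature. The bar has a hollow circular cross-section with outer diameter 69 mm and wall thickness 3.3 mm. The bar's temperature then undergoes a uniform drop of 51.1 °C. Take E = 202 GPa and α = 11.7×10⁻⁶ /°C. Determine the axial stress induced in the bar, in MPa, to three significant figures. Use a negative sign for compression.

121 MPa

Free thermal expansion αLΔT = 11.7e-6 · 10200 · -51.1 = -6.098 mm.
The walls impose strain ε = −(-6.098)/10200 = 5.9787e-04; σ = Eε = 202000 · 5.9787e-04 = 120.8 MPa.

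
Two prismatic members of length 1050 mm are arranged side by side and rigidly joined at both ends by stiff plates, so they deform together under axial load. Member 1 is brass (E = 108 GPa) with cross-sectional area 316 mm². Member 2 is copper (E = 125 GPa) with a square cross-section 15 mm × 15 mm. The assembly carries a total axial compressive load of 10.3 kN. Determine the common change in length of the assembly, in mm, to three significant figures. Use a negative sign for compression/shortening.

A_2 = 225 mm².
Equal strain + equilibrium ⇒ each member carries load in proportion to AE: A₁E₁ = 34130000 N, A₂E₂ = 28120000 N, ΣAE = 62250000 N.
δ = PL/ΣAE = -10300·1050/62250000 = -0.1737 mm.

-0.174 mm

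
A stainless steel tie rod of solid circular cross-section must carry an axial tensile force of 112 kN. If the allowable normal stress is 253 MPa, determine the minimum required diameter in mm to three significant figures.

23.7 mm

Required area A ≥ P/σ_allow = 112000/253 = 442.7 mm².
For a solid circular section, d ≥ √(4A/π) = 23.74 mm.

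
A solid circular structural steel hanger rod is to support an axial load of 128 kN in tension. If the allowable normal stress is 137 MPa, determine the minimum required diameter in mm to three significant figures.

34.5 mm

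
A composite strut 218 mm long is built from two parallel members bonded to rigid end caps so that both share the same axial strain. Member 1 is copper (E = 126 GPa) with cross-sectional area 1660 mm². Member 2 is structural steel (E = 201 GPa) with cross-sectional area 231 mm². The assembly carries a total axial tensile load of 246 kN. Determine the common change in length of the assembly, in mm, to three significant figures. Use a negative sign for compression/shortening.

0.210 mm

Equal strain + equilibrium ⇒ each member carries load in proportion to AE: A₁E₁ = 209200000 N, A₂E₂ = 46430000 N, ΣAE = 255600000 N.
δ = PL/ΣAE = 246000·218/255600000 = 0.2098 mm.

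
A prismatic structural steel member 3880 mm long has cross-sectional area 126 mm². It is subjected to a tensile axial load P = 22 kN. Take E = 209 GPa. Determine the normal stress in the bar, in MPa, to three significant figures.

σ = N/A = 22000/126 = 174.6 MPa.

175 MPa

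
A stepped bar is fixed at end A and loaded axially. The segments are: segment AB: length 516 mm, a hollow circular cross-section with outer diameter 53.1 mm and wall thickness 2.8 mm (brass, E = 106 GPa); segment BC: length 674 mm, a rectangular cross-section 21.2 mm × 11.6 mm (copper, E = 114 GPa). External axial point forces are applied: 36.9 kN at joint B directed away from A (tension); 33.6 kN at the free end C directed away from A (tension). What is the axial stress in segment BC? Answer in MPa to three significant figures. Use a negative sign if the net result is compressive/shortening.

Internal axial forces (sectioning from the free end, tension +): N_BC = 33.6 kN, N_AB = 70.5 kN.
A_BC = 245.9 mm².
σ_BC = N_BC/A_BC = 33600/245.9 = 136.6 MPa.

137 MPa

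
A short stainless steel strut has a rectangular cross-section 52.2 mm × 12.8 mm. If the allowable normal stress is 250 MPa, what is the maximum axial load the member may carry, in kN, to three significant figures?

167 kN

A = 668.2 mm².
P_max = σ_allow · A = 250 · 668.2 = 167000 N = 167 kN.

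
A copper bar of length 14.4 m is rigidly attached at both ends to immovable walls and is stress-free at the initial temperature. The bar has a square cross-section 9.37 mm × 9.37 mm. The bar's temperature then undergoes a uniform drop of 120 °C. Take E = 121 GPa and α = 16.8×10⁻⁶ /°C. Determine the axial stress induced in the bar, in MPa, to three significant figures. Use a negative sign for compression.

Free thermal expansion αLΔT = 16.8e-6 · 14400 · -120 = -29.03 mm.
The walls impose strain ε = −(-29.03)/14400 = 2.0160e-03; σ = Eε = 121000 · 2.0160e-03 = 243.9 MPa.

244 MPa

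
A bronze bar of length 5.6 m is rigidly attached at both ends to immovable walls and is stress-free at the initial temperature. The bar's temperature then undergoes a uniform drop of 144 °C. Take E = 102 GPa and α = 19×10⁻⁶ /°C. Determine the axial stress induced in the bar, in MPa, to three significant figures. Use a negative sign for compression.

Free thermal expansion αLΔT = 19e-6 · 5600 · -144 = -15.32 mm.
The walls impose strain ε = −(-15.32)/5600 = 2.7360e-03; σ = Eε = 102000 · 2.7360e-03 = 279.1 MPa.

279 MPa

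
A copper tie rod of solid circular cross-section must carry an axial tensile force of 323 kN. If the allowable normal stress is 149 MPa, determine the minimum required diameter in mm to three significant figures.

52.5 mm

Required area A ≥ P/σ_allow = 323000/149 = 2168 mm².
For a solid circular section, d ≥ √(4A/π) = 52.54 mm.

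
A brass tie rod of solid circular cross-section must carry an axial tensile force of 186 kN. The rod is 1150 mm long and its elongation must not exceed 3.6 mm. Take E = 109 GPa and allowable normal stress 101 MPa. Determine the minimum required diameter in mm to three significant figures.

48.4 mm

Required area A ≥ P/σ_allow = 186000/101 = 1842 mm².
For a solid circular section, d ≥ √(4A/π) = 48.42 mm.
Elongation limit: A ≥ PL/(Eδ_allow) = 186000·1150/(109000·3.6) = 545.1 mm² ⇒ d ≥ 26.34 mm.
The stress limit governs.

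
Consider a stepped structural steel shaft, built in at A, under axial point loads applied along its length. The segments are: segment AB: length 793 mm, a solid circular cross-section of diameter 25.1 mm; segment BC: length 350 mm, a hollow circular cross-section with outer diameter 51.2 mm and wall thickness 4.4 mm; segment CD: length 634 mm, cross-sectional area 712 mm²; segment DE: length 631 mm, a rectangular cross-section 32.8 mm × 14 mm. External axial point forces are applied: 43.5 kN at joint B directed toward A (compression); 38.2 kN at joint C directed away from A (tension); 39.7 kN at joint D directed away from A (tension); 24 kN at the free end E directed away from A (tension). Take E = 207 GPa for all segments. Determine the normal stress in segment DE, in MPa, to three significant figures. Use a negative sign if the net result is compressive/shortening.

52.3 MPa

Internal axial forces (sectioning from the free end, tension +): N_DE = 24 kN, N_CD = 63.7 kN, N_BC = 101.9 kN, N_AB = 58.4 kN.
A_DE = 459.2 mm².
σ_DE = N_DE/A_DE = 24000/459.2 = 52.26 MPa.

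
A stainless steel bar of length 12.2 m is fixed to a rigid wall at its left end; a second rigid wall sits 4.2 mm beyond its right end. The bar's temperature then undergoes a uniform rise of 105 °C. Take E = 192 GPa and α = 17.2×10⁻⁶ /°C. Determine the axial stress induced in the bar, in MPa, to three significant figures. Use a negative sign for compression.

Free thermal expansion αLΔT = 17.2e-6 · 12200 · 105 = 22.03 mm.
The walls engage after the gap closes; constrained expansion = 22.03 − 4.2 = 17.83 mm.
The walls impose strain ε = −(17.83)/12200 = -1.4617e-03; σ = Eε = 192000 · -1.4617e-03 = -280.7 MPa.

-281 MPa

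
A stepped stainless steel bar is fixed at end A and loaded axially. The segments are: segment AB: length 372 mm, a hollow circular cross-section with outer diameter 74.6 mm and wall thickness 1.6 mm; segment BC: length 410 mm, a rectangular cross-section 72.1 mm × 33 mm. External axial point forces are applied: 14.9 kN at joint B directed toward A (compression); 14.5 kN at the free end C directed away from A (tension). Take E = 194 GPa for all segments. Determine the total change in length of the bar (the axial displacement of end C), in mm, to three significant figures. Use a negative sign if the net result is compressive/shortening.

0.0108 mm

Internal axial forces (sectioning from the free end, tension +): N_BC = 14.5 kN, N_AB = -0.4 kN.
A_AB = 366.9 mm².
A_BC = 2379 mm².
δ_AB = -400·372/(366.9·194000) = -0.00209 mm
δ_BC = 14500·410/(2379·194000) = 0.01288 mm
δ = Σδ_i = 0.01079 mm.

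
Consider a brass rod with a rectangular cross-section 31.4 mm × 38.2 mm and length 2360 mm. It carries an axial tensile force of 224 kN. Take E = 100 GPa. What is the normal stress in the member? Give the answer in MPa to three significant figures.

A = 1199 mm².
σ = N/A = 224000/1199 = 186.7 MPa.

187 MPa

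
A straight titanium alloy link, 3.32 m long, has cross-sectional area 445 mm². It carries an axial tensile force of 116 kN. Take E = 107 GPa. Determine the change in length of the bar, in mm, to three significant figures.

8.09 mm

δ_mech = NL/(AE) = 116000·3320/(445·107000) = 8.088 mm.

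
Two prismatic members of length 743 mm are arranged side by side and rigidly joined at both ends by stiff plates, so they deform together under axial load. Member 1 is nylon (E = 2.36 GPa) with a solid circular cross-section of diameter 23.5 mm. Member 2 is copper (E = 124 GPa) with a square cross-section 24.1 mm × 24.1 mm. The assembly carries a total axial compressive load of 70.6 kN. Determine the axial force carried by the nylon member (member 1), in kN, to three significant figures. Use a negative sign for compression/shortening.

A_1 = 433.7 mm².
A_2 = 580.8 mm².
Equal strain + equilibrium ⇒ each member carries load in proportion to AE: A₁E₁ = 1024000 N, A₂E₂ = 72020000 N, ΣAE = 73040000 N.
F₁ = P·A₁E₁/ΣAE = -70600·1024000/73040000 = -989.4 N.

-0.989 kN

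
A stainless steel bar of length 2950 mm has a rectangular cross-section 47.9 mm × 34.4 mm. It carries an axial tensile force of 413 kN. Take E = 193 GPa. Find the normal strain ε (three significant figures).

A = 1648 mm².
σ = N/A = 250.6 MPa; ε = σ/E = 250.6/193000 = 1.299e-03.

0.00130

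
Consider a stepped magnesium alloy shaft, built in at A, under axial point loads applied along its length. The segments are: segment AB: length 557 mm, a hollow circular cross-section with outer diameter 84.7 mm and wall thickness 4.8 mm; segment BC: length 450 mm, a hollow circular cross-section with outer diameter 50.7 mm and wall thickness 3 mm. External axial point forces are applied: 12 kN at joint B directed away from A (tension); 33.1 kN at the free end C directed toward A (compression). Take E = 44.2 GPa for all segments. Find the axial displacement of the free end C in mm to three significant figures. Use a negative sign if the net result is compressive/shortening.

-0.970 mm

Internal axial forces (sectioning from the free end, tension +): N_BC = -33.1 kN, N_AB = -21.1 kN.
A_AB = 1205 mm².
A_BC = 449.6 mm².
δ_AB = -21100·557/(1205·44200) = -0.2207 mm
δ_BC = -33100·450/(449.6·44200) = -0.7496 mm
δ = Σδ_i = -0.9703 mm.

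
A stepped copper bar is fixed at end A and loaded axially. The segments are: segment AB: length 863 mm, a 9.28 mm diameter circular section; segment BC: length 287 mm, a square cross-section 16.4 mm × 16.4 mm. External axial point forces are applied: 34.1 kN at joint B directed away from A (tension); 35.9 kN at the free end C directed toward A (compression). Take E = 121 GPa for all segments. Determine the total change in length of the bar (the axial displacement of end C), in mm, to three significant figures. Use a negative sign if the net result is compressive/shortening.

-0.506 mm

Internal axial forces (sectioning from the free end, tension +): N_BC = -35.9 kN, N_AB = -1.8 kN.
A_AB = 67.64 mm².
A_BC = 269 mm².
δ_AB = -1800·863/(67.64·121000) = -0.1898 mm
δ_BC = -35900·287/(269·121000) = -0.3166 mm
δ = Σδ_i = -0.5064 mm.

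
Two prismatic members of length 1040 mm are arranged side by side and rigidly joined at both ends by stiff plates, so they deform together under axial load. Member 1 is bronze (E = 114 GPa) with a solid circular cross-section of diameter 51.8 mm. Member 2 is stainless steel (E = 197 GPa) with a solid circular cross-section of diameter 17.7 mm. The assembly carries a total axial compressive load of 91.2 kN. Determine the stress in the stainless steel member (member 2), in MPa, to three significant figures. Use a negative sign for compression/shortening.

A_1 = 2107 mm².
A_2 = 246.1 mm².
Equal strain + equilibrium ⇒ each member carries load in proportion to AE: A₁E₁ = 240200000 N, A₂E₂ = 48470000 N, ΣAE = 288700000 N.
σ₂ = P·E₂/ΣAE = -91200·197000/288700000 = -62.23 MPa.

-62.2 MPa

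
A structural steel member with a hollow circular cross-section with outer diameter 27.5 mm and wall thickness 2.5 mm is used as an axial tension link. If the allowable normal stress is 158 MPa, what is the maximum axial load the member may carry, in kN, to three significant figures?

31.0 kN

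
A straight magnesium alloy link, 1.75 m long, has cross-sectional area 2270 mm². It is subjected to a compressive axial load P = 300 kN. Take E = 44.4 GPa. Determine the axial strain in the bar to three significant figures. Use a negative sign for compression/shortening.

σ = N/A = -132.2 MPa; ε = σ/E = -132.2/44400 = -2.977e-03.

-0.00298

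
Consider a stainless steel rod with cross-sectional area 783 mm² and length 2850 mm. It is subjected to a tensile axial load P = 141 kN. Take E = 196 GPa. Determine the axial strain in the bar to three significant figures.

9.19e-04

σ = N/A = 180.1 MPa; ε = σ/E = 180.1/196000 = 9.188e-04.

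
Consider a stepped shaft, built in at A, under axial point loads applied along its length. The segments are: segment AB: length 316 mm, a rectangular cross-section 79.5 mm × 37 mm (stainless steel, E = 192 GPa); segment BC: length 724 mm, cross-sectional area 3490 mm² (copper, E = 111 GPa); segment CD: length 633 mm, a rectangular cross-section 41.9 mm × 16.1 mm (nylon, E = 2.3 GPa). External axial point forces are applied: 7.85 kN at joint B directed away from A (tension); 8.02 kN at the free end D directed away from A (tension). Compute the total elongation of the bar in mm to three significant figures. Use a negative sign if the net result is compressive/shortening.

Internal axial forces (sectioning from the free end, tension +): N_CD = 8.02 kN, N_BC = 8.02 kN, N_AB = 15.87 kN.
A_AB = 2942 mm².
A_CD = 674.6 mm².
δ_AB = 15870·316/(2942·192000) = 0.00888 mm
δ_BC = 8020·724/(3490·111000) = 0.01499 mm
δ_CD = 8020·633/(674.6·2300) = 3.272 mm
δ = Σδ_i = 3.296 mm.

3.30 mm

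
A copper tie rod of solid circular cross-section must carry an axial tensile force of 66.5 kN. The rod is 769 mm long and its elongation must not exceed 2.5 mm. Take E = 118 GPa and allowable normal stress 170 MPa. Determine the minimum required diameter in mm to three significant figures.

Required area A ≥ P/σ_allow = 66500/170 = 391.2 mm².
For a solid circular section, d ≥ √(4A/π) = 22.32 mm.
Elongation limit: A ≥ PL/(Eδ_allow) = 66500·769/(118000·2.5) = 173.4 mm² ⇒ d ≥ 14.86 mm.
The stress limit governs.

22.3 mm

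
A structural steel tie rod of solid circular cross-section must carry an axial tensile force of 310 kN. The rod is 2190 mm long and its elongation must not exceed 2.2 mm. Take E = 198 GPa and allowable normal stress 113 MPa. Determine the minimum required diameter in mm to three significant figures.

Required area A ≥ P/σ_allow = 310000/113 = 2743 mm².
For a solid circular section, d ≥ √(4A/π) = 59.1 mm.
Elongation limit: A ≥ PL/(Eδ_allow) = 310000·2190/(198000·2.2) = 1559 mm² ⇒ d ≥ 44.55 mm.
The stress limit governs.

59.1 mm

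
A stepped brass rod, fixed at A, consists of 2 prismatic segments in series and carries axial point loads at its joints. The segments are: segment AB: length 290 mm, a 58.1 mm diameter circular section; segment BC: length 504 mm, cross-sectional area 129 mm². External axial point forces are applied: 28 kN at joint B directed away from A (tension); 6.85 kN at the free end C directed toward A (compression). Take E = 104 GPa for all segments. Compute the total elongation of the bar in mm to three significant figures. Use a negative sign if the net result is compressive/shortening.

-0.235 mm

Internal axial forces (sectioning from the free end, tension +): N_BC = -6.85 kN, N_AB = 21.15 kN.
A_AB = 2651 mm².
δ_AB = 21150·290/(2651·104000) = 0.02225 mm
δ_BC = -6850·504/(129·104000) = -0.2573 mm
δ = Σδ_i = -0.2351 mm.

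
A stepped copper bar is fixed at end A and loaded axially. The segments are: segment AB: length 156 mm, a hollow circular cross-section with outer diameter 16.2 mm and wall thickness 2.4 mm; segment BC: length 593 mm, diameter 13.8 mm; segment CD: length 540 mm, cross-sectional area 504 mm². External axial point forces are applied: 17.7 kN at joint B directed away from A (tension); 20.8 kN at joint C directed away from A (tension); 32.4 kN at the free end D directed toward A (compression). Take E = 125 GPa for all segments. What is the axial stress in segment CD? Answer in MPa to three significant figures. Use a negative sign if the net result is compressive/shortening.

-64.3 MPa

Internal axial forces (sectioning from the free end, tension +): N_CD = -32.4 kN, N_BC = -11.6 kN, N_AB = 6.1 kN.
σ_CD = N_CD/A_CD = -32400/504 = -64.29 MPa.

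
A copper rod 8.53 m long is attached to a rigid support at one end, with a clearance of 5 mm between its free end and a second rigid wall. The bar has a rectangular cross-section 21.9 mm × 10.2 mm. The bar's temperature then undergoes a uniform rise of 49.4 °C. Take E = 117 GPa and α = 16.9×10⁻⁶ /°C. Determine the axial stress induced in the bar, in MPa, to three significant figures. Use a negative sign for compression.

-29.1 MPa

Free thermal expansion αLΔT = 16.9e-6 · 8530 · 49.4 = 7.121 mm.
The walls engage after the gap closes; constrained expansion = 7.121 − 5 = 2.121 mm.
The walls impose strain ε = −(2.121)/8530 = -2.4869e-04; σ = Eε = 117000 · -2.4869e-04 = -29.1 MPa.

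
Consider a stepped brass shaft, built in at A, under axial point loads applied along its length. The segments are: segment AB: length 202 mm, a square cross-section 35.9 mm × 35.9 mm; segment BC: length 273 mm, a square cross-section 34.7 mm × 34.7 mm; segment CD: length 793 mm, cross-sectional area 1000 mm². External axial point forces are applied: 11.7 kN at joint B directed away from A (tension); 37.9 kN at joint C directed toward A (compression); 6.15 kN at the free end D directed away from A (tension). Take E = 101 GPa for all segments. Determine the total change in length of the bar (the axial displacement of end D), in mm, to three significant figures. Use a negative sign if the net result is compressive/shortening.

-0.0541 mm

Internal axial forces (sectioning from the free end, tension +): N_CD = 6.15 kN, N_BC = -31.75 kN, N_AB = -20.05 kN.
A_AB = 1289 mm².
A_BC = 1204 mm².
δ_AB = -20050·202/(1289·101000) = -0.03111 mm
δ_BC = -31750·273/(1204·101000) = -0.07127 mm
δ_CD = 6150·793/(1000·101000) = 0.04829 mm
δ = Σδ_i = -0.0541 mm.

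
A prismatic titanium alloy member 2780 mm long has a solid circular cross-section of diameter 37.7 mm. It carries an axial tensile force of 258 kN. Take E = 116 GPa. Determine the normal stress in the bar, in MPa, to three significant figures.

231 MPa

A = 1116 mm².
σ = N/A = 258000/1116 = 231.1 MPa.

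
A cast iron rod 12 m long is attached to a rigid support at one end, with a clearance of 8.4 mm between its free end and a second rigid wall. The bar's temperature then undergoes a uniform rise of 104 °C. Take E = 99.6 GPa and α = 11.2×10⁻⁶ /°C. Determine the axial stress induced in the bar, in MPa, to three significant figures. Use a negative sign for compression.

Free thermal expansion αLΔT = 11.2e-6 · 12000 · 104 = 13.98 mm.
The walls engage after the gap closes; constrained expansion = 13.98 − 8.4 = 5.578 mm.
The walls impose strain ε = −(5.578)/12000 = -4.6480e-04; σ = Eε = 99600 · -4.6480e-04 = -46.29 MPa.

-46.3 MPa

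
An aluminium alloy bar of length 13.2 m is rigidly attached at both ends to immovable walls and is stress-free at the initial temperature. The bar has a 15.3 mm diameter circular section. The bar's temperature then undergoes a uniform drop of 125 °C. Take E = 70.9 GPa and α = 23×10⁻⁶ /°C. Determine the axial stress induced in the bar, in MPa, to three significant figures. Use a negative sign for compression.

Free thermal expansion αLΔT = 23e-6 · 13200 · -125 = -37.95 mm.
The walls impose strain ε = −(-37.95)/13200 = 2.8750e-03; σ = Eε = 70900 · 2.8750e-03 = 203.8 MPa.

204 MPa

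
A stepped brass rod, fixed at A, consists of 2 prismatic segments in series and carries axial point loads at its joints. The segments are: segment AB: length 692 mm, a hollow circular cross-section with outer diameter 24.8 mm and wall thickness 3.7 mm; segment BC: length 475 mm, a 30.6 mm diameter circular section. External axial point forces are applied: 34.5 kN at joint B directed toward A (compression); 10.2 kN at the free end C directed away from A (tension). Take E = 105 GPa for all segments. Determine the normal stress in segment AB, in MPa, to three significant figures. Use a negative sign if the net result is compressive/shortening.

Internal axial forces (sectioning from the free end, tension +): N_BC = 10.2 kN, N_AB = -24.3 kN.
A_AB = 245.3 mm².
σ_AB = N_AB/A_AB = -24300/245.3 = -99.08 MPa.

-99.1 MPa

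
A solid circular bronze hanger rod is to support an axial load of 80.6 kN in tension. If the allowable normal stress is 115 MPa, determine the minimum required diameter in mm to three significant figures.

29.9 mm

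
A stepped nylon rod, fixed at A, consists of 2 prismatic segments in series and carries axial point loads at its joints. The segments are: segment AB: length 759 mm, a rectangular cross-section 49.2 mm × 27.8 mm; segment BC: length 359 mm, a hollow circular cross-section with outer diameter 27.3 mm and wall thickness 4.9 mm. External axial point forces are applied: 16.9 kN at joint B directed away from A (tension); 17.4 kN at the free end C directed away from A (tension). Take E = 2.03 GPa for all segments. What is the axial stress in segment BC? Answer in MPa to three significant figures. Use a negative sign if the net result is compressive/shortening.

Internal axial forces (sectioning from the free end, tension +): N_BC = 17.4 kN, N_AB = 34.3 kN.
A_BC = 344.8 mm².
σ_BC = N_BC/A_BC = 17400/344.8 = 50.46 MPa.

50.5 MPa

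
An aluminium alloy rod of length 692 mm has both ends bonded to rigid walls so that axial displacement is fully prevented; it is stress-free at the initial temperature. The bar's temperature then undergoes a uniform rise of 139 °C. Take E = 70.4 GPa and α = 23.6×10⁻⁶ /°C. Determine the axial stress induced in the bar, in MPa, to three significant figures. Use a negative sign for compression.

Free thermal expansion αLΔT = 23.6e-6 · 692 · 139 = 2.27 mm.
The walls impose strain ε = −(2.27)/692 = -3.2804e-03; σ = Eε = 70400 · -3.2804e-03 = -230.9 MPa.

-231 MPa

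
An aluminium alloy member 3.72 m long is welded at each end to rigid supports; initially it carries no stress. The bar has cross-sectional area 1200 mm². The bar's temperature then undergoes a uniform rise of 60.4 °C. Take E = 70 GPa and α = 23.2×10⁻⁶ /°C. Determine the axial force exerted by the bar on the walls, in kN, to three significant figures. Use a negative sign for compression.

Free thermal expansion αLΔT = 23.2e-6 · 3720 · 60.4 = 5.213 mm.
The walls impose strain ε = −(5.213)/3720 = -1.4013e-03; σ = Eε = 70000 · -1.4013e-03 = -98.09 MPa.
Wall reaction R = σ·A = -98.09·1200 = -117700 N = -117.7 kN.

-118 kN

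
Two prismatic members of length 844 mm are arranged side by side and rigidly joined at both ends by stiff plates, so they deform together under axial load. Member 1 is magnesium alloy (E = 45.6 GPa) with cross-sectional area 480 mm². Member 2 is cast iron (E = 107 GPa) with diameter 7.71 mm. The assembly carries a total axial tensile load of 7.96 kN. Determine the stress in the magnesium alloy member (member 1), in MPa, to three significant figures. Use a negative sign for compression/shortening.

13.5 MPa

A_2 = 46.69 mm².
Equal strain + equilibrium ⇒ each member carries load in proportion to AE: A₁E₁ = 21890000 N, A₂E₂ = 4996000 N, ΣAE = 26880000 N.
σ₁ = P·E₁/ΣAE = 7960·45600/26880000 = 13.5 MPa.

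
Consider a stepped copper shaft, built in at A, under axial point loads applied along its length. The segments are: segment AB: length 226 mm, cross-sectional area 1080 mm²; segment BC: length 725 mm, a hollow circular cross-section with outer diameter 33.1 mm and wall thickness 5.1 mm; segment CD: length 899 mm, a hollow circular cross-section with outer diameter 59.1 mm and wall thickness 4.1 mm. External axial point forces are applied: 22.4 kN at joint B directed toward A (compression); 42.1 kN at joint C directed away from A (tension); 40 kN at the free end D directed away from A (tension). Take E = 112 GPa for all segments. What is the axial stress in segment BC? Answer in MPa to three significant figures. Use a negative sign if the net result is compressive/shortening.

Internal axial forces (sectioning from the free end, tension +): N_CD = 40 kN, N_BC = 82.1 kN, N_AB = 59.7 kN.
A_BC = 448.6 mm².
σ_BC = N_BC/A_BC = 82100/448.6 = 183 MPa.

183 MPa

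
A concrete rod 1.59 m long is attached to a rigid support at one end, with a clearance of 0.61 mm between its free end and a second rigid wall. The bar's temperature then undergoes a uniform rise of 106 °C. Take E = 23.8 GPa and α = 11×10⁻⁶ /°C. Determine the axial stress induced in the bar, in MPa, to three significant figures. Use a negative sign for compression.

Free thermal expansion αLΔT = 11e-6 · 1590 · 106 = 1.854 mm.
The walls engage after the gap closes; constrained expansion = 1.854 − 0.61 = 1.244 mm.
The walls impose strain ε = −(1.244)/1590 = -7.8235e-04; σ = Eε = 23800 · -7.8235e-04 = -18.62 MPa.

-18.6 MPa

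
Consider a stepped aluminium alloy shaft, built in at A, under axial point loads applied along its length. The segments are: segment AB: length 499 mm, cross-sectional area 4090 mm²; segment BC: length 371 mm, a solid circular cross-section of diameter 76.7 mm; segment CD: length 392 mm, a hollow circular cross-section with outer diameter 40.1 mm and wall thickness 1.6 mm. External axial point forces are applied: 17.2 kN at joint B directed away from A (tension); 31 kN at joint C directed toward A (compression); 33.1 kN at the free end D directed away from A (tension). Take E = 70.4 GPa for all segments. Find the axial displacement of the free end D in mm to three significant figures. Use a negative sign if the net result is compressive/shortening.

Internal axial forces (sectioning from the free end, tension +): N_CD = 33.1 kN, N_BC = 2.1 kN, N_AB = 19.3 kN.
A_BC = 4620 mm².
A_CD = 193.5 mm².
δ_AB = 19300·499/(4090·70400) = 0.03345 mm
δ_BC = 2100·371/(4620·70400) = 0.002395 mm
δ_CD = 33100·392/(193.5·70400) = 0.9524 mm
δ = Σδ_i = 0.9882 mm.

0.988 mm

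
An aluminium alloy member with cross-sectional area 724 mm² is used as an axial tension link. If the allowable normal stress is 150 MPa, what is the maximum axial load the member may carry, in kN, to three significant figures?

109 kN

P_max = σ_allow · A = 150 · 724 = 108600 N = 108.6 kN.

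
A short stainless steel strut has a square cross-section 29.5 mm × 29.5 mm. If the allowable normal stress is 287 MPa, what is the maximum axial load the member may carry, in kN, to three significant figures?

A = 870.2 mm².
P_max = σ_allow · A = 287 · 870.2 = 249800 N = 249.8 kN.

250 kN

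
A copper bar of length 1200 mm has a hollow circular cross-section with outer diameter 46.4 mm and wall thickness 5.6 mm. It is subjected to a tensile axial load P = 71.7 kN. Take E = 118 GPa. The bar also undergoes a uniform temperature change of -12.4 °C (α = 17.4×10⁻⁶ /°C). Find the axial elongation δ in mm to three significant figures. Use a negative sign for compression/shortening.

0.757 mm

A = 717.8 mm².
δ_mech = NL/(AE) = 71700·1200/(717.8·118000) = 1.016 mm.
δ_thermal = αLΔT = 17.4e-6·1200·-12.4 = -0.2589 mm.
δ = δ_mech + δ_thermal = 0.7569 mm.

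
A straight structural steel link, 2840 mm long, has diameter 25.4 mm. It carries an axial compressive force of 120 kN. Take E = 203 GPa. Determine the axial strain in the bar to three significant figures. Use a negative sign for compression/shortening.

-0.00117

A = 506.7 mm².
σ = N/A = -236.8 MPa; ε = σ/E = -236.8/203000 = -1.167e-03.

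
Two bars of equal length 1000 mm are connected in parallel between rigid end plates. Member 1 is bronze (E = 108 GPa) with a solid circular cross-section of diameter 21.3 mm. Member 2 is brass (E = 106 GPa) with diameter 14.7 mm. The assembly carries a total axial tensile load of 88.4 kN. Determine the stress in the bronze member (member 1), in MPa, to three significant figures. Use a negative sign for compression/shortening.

A_1 = 356.3 mm².
A_2 = 169.7 mm².
Equal strain + equilibrium ⇒ each member carries load in proportion to AE: A₁E₁ = 38480000 N, A₂E₂ = 17990000 N, ΣAE = 56470000 N.
σ₁ = P·E₁/ΣAE = 88400·108000/56470000 = 169.1 MPa.

169 MPa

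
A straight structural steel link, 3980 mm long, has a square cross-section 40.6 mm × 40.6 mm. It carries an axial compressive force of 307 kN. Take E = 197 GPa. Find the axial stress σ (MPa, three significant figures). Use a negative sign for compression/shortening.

A = 1648 mm².
σ = N/A = -307000/1648 = -186.2 MPa.

-186 MPa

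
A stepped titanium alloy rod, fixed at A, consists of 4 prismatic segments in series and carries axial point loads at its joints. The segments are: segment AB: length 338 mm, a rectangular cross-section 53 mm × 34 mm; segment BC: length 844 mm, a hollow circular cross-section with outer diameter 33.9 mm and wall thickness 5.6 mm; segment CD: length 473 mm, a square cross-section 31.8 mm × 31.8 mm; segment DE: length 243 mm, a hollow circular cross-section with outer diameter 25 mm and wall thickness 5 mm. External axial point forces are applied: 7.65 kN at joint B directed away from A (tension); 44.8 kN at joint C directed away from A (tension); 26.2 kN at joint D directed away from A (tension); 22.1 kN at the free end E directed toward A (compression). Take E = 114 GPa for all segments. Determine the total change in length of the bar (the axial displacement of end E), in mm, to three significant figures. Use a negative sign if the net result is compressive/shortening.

0.687 mm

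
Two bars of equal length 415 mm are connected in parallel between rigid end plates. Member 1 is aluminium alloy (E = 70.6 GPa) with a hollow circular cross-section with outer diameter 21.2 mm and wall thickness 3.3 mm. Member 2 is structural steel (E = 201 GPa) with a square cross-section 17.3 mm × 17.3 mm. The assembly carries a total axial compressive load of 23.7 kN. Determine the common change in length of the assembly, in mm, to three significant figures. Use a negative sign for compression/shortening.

A_1 = 185.6 mm².
A_2 = 299.3 mm².
Equal strain + equilibrium ⇒ each member carries load in proportion to AE: A₁E₁ = 13100000 N, A₂E₂ = 60160000 N, ΣAE = 73260000 N.
δ = PL/ΣAE = -23700·415/73260000 = -0.1343 mm.

-0.134 mm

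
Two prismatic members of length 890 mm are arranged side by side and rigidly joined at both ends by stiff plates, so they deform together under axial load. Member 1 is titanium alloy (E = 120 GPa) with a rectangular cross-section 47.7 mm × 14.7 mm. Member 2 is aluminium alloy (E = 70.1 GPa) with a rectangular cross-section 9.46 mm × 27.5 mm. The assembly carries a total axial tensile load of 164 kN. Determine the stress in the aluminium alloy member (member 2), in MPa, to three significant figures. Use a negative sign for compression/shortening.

112 MPa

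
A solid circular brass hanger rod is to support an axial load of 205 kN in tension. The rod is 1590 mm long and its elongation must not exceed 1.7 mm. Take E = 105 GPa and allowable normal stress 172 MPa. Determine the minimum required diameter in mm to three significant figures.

Required area A ≥ P/σ_allow = 205000/172 = 1192 mm².
For a solid circular section, d ≥ √(4A/π) = 38.96 mm.
Elongation limit: A ≥ PL/(Eδ_allow) = 205000·1590/(105000·1.7) = 1826 mm² ⇒ d ≥ 48.22 mm.
The elongation limit governs.

48.2 mm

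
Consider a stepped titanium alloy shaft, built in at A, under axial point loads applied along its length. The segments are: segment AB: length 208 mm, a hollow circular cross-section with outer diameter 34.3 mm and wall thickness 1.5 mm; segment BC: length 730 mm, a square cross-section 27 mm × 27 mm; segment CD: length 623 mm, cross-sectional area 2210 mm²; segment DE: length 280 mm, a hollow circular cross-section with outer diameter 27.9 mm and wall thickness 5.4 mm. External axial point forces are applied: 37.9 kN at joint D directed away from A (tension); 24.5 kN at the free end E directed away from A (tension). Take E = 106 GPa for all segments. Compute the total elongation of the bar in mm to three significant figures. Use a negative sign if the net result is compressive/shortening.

1.72 mm

Internal axial forces (sectioning from the free end, tension +): N_DE = 24.5 kN, N_CD = 62.4 kN, N_BC = 62.4 kN, N_AB = 62.4 kN.
A_AB = 154.6 mm².
A_BC = 729 mm².
A_DE = 381.7 mm².
δ_AB = 62400·208/(154.6·106000) = 0.7922 mm
δ_BC = 62400·730/(729·106000) = 0.5895 mm
δ_CD = 62400·623/(2210·106000) = 0.1659 mm
δ_DE = 24500·280/(381.7·106000) = 0.1695 mm
δ = Σδ_i = 1.717 mm.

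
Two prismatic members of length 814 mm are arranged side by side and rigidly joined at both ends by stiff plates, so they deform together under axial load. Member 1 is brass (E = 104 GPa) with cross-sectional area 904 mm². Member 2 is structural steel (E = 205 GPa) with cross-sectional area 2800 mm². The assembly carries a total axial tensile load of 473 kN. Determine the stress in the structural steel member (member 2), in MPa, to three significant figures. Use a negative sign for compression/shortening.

145 MPa

Equal strain + equilibrium ⇒ each member carries load in proportion to AE: A₁E₁ = 94020000 N, A₂E₂ = 574000000 N, ΣAE = 668000000 N.
σ₂ = P·E₂/ΣAE = 473000·205000/668000000 = 145.2 MPa.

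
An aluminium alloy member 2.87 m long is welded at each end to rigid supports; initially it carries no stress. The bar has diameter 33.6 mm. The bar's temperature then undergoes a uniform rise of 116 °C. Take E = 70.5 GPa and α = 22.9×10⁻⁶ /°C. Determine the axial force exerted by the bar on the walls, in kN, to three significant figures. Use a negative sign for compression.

-166 kN

Free thermal expansion αLΔT = 22.9e-6 · 2870 · 116 = 7.624 mm.
The walls impose strain ε = −(7.624)/2870 = -2.6564e-03; σ = Eε = 70500 · -2.6564e-03 = -187.3 MPa.
Wall reaction R = σ·A = -187.3·886.7 = -166100 N = -166.1 kN.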